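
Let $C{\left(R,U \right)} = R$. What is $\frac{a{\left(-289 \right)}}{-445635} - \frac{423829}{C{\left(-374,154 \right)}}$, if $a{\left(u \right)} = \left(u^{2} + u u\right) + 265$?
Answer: $\frac{62936821199}{55555830} \approx 1132.9$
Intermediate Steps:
$a{\left(u \right)} = 265 + 2 u^{2}$ ($a{\left(u \right)} = \left(u^{2} + u^{2}\right) + 265 = 2 u^{2} + 265 = 265 + 2 u^{2}$)
$\frac{a{\left(-289 \right)}}{-445635} - \frac{423829}{C{\left(-374,154 \right)}} = \frac{265 + 2 \left(-289\right)^{2}}{-445635} - \frac{423829}{-374} = \left(265 + 2 \cdot 83521\right) \left(- \frac{1}{445635}\right) - - \frac{423829}{374} = \left(265 + 167042\right) \left(- \frac{1}{445635}\right) + \frac{423829}{374} = 167307 \left(- \frac{1}{445635}\right) + \frac{423829}{374} = - \frac{55769}{148545} + \frac{423829}{374} = \frac{62936821199}{55555830}$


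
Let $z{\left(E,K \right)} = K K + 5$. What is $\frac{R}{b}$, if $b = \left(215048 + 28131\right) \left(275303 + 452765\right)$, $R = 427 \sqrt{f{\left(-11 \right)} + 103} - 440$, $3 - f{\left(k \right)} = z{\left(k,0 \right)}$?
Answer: $- \frac{10}{4023882913} + \frac{427 \sqrt{101}}{177050848172} \approx 2.1752 \cdot 10^{-8}$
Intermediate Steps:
$z{\left(E,K \right)} = 5 + K^{2}$ ($z{\left(E,K \right)} = K^{2} + 5 = 5 + K^{2}$)
$f{\left(k \right)} = -2$ ($f{\left(k \right)} = 3 - \left(5 + 0^{2}\right) = 3 - \left(5 + 0\right) = 3 - 5 = -2$)
$R = -440 + 427 \sqrt{101}$ ($R = 427 \sqrt{-2 + 103} - 440 = 427 \sqrt{101} - 440 = -440 + 427 \sqrt{101} \approx 3851.3$)
$b = 177050848172$ ($b = 243179 \cdot 728068 = 177050848172$)
$\frac{R}{b} = \frac{-440 + 427 \sqrt{101}}{177050848172} = \left(-440 + 427 \sqrt{101}\right) \frac{1}{177050848172} = - \frac{10}{4023882913} + \frac{427 \sqrt{101}}{177050848172}$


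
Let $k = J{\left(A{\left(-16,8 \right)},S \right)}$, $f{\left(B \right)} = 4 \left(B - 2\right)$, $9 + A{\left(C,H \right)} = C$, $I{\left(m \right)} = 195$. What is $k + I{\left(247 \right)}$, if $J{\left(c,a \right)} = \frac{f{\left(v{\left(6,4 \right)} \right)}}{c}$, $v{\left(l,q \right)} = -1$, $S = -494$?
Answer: $\frac{4887}{25} \approx 195.48$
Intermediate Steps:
$A{\left(C,H \right)} = -9 + C$
$f{\left(B \right)} = -8 + 4 B$ ($f{\left(B \right)} = 4 \left(-2 + B\right) = -8 + 4 B$)
$J{\left(c,a \right)} = - \frac{12}{c}$ ($J{\left(c,a \right)} = \frac{-8 + 4 \left(-1\right)}{c} = \frac{-8 - 4}{c} = - \frac{12}{c}$)
$k = \frac{12}{25}$ ($k = - \frac{12}{-9 - 16} = - \frac{12}{-25} = \left(-12\right) \left(- \frac{1}{25}\right) = \frac{12}{25} \approx 0.48$)
$k + I{\left(247 \right)} = \frac{12}{25} + 195 = \frac{4887}{25}$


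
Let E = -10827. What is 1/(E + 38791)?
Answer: 1/27964 ≈ 3.5760e-5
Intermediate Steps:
1/(E + 38791) = 1/(-10827 + 38791) = 1/27964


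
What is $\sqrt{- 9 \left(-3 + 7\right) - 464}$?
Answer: $10 i \sqrt{5} \approx 22.361 i$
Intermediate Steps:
$\sqrt{- 9 \left(-3 + 7\right) - 464} = \sqrt{\left(-9\right) 4 - 464} = \sqrt{-36 - 464} = \sqrt{-500} = 10 i \sqrt{5}$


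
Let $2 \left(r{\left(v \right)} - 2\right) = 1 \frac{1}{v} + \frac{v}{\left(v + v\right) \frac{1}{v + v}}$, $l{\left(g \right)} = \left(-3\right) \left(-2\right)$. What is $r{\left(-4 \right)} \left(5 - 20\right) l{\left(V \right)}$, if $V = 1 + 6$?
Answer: $\frac{45}{4} \approx 11.25$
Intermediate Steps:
$V = 7$
$l{\left(g \right)} = 6$
$r{\left(v \right)} = 2 + \frac{v}{2} + \frac{1}{2 v}$ ($r{\left(v \right)} = 2 + \frac{1 \frac{1}{v} + \frac{v}{\left(v + v\right) \frac{1}{v + v}}}{2} = 2 + \frac{\frac{1}{v} + \frac{v}{2 v \frac{1}{2 v}}}{2} = 2 + \frac{\frac{1}{v} + \frac{v}{1}}{2} = 2 + \frac{\frac{1}{v} + v 1}{2} = 2 + \frac{\frac{1}{v} + v}{2} = 2 + \frac{v + \frac{1}{v}}{2} = 2 + \left(\frac{v}{2} + \frac{1}{2 v}\right) = 2 + \frac{v}{2} + \frac{1}{2 v}$)
$r{\left(-4 \right)} \left(5 - 20\right) l{\left(V \right)} = \frac{1 - 4 \left(4 - 4\right)}{2 \left(-4\right)} \left(5 - 20\right) 6 = \frac{1}{2} \left(- \frac{1}{4}\right) \left(1 - 0\right) \left(5 - 20\right) 6 = \frac{1}{2} \left(- \frac{1}{4}\right) \left(1 + 0\right) \left(-15\right) 6 = \frac{1}{2} \left(- \frac{1}{4}\right) 1 \left(-15\right) 6 = \left(- \frac{1}{8}\right) \left(-15\right) 6 = \frac{15}{8} \cdot 6 = \frac{45}{4}$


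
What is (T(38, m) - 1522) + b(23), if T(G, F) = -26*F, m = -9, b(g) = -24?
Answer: -1312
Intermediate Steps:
(T(38, m) - 1522) + b(23) = (-26*(-9) - 1522) - 24 = (234 - 1522) - 24 = -1288 - 24 = -1312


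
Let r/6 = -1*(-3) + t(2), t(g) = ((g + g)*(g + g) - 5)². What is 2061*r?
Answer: 1533384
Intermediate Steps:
t(g) = (-5 + 4*g²)² (t(g) = ((2*g)*(2*g) - 5)² = (4*g² - 5)² = (-5 + 4*g²)²)
r = 744 (r = 6*(-1*(-3) + (-5 + 4*2²)²) = 6*(3 + (-5 + 4*4)²) = 6*(3 + (-5 + 16)²) = 6*(3 + 11²) = 6*(3 + 121) = 6*124 = 744)
2061*r = 2061*744 = 1533384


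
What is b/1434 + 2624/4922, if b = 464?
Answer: 1511656/1764537 ≈ 0.85669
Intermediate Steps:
b/1434 + 2624/4922 = 464/1434 + 2624/4922 = 464*(1/1434) + 2624*(1/4922) = 232/717 + 1312/2461 = 1511656/1764537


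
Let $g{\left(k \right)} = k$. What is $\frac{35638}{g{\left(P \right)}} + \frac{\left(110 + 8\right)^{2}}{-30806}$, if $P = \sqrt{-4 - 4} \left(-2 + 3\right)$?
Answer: $- \frac{6962}{15403} - \frac{17819 i \sqrt{2}}{2} \approx -0.45199 - 12600.0 i$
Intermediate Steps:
$P = 2 i \sqrt{2}$ ($P = \sqrt{-8} \cdot 1 = 2 i \sqrt{2} \cdot 1 = 2 i \sqrt{2} \approx 2.8284 i$)
$\frac{35638}{g{\left(P \right)}} + \frac{\left(110 + 8\right)^{2}}{-30806} = \frac{35638}{2 i \sqrt{2}} + \frac{\left(110 + 8\right)^{2}}{-30806} = 35638 \left(- \frac{i \sqrt{2}}{4}\right) + 118^{2} \left(- \frac{1}{30806}\right) = - \frac{17819 i \sqrt{2}}{2} + 13924 \left(- \frac{1}{30806}\right) = - \frac{17819 i \sqrt{2}}{2} - \frac{6962}{15403} = - \frac{6962}{15403} - \frac{17819 i \sqrt{2}}{2}$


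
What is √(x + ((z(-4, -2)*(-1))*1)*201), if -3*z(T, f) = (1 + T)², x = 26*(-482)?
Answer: I*√11929 ≈ 109.22*I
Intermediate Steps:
x = -12532
z(T, f) = -(1 + T)²/3
√(x + ((z(-4, -2)*(-1))*1)*201) = √(-12532 + ((-(1 - 4)²/3*(-1))*1)*201) = √(-12532 + ((-⅓*(-3)²*(-1))*1)*201) = √(-12532 + ((-⅓*9*(-1))*1)*201) = √(-12532 + (-3*(-1)*1)*201) = √(-12532 + (3*1)*201) = √(-12532 + 3*201) = √(-12532 + 603) = √(-11929) = I*√11929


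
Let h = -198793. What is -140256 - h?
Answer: 58537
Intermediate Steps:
-140256 - h = -140256 - 1*(-198793) = -140256 + 198793 = 58537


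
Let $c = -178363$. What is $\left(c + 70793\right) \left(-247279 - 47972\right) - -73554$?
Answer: $31760223624$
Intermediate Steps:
$\left(c + 70793\right) \left(-247279 - 47972\right) - -73554 = \left(-178363 + 70793\right) \left(-247279 - 47972\right) - -73554 = \left(-107570\right) \left(-295251\right) + 73554 = 31760150070 + 73554 = 31760223624$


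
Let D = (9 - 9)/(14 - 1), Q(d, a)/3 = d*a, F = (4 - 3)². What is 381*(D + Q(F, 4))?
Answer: 4572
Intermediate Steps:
F = 1 (F = 1² = 1)
Q(d, a) = 3*a*d (Q(d, a) = 3*(d*a) = 3*(a*d) = 3*a*d)
D = 0 (D = 0/13 = 0*(1/13) = 0)
381*(D + Q(F, 4)) = 381*(0 + 3*4*1) = 381*(0 + 12) = 381*12 = 4572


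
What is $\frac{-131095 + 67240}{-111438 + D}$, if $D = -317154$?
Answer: $\frac{21285}{142864} \approx 0.14899$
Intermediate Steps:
$\frac{-131095 + 67240}{-111438 + D} = \frac{-131095 + 67240}{-111438 - 317154} = - \frac{63855}{-428592} = \left(-63855\right) \left(- \frac{1}{428592}\right) = \frac{21285}{142864}$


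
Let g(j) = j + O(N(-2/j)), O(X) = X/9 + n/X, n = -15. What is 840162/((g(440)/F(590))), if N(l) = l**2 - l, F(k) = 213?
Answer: -17227520801805600/273887807159 ≈ -62900.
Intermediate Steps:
O(X) = -15/X + X/9 (O(X) = X/9 - 15/X = -15/X + X/9)
g(j) = j - 2*(-1 - 2/j)/(9*j) + 15*j/(2*(-1 - 2/j)) (g(j) = j + (-15*(-j/(2*(-1 - 2/j))) + ((-2/j)*(-1 - 2/j))/9) = j + (-15*(-j/(2*(-1 - 2/j))) + (-2*(-1 - 2/j)/j)/9) = j + (-(-15)*j/(2*(-1 - 2/j)) - 2*(-1 - 2/j)/(9*j)) = j + (15*j/(2*(-1 - 2/j)) - 2*(-1 - 2/j)/(9*j)) = j + (-2*(-1 - 2/j)/(9*j) + 15*j/(2*(-1 - 2/j))) = j - 2*(-1 - 2/j)/(9*j) + 15*j/(2*(-1 - 2/j)))
840162/((g(440)/F(590))) = 840162/((((1/18)*(-135*440**4 + 4*(2 + 440)**2 + 18*440**3*(2 + 440))/(440**2*(2 + 440)))/213)) = 840162/((((1/18)*(1/193600)*(-135*37480960000 + 4*442**2 + 18*85184000*442)/442)*(1/213))) = 840162/((((1/18)*(1/193600)*(1/442)*(-5059929600000 + 4*195364 + 677723904000))*(1/213))) = 840162/((((1/18)*(1/193600)*(1/442)*(-5059929600000 + 781456 + 677723904000))*(1/213))) = 840162/((((1/18)*(1/193600)*(1/442)*(-4382204914544))*(1/213))) = 840162/((-273887807159/96267600*1/213)) = 840162/(-273887807159/20504998800) = 840162*(-20504998800/273887807159) = -17227520801805600/273887807159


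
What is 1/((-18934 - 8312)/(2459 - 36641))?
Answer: 5697/4541 ≈ 1.2546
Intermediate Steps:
1/((-18934 - 8312)/(2459 - 36641)) = 1/(-27246/(-34182)) = 1/(-27246*(-1/34182)) = 1/(4541/5697) = 5697/4541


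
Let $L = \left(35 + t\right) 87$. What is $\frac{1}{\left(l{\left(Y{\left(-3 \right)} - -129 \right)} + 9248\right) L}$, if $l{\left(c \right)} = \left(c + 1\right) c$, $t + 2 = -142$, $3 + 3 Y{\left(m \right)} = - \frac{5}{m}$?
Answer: $- \frac{27}{6632252150} \approx -4.071 \cdot 10^{-9}$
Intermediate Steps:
$Y{\left(m \right)} = -1 - \frac{5}{3 m}$ ($Y{\left(m \right)} = -1 + \frac{\left(-5\right) \frac{1}{m}}{3} = -1 - \frac{5}{3 m}$)
$t = -144$ ($t = -2 - 142 = -144$)
$l{\left(c \right)} = c \left(1 + c\right)$ ($l{\left(c \right)} = \left(1 + c\right) c = c \left(1 + c\right)$)
$L = -9483$ ($L = \left(35 - 144\right) 87 = \left(-109\right) 87 = -9483$)
$\frac{1}{\left(l{\left(Y{\left(-3 \right)} - -129 \right)} + 9248\right) L} = \frac{1}{\left(\left(\frac{- \frac{5}{3} - -3}{-3} - -129\right) \left(1 + \left(\frac{- \frac{5}{3} - -3}{-3} - -129\right)\right) + 9248\right) \left(-9483\right)} = \frac{1}{\left(- \frac{- \frac{5}{3} + 3}{3} + 129\right) \left(1 + \left(- \frac{- \frac{5}{3} + 3}{3} + 129\right)\right) + 9248} \left(- \frac{1}{9483}\right) = \frac{1}{\left(\left(- \frac{1}{3}\right) \frac{4}{3} + 129\right) \left(1 + \left(\left(- \frac{1}{3}\right) \frac{4}{3} + 129\right)\right) + 9248} \left(- \frac{1}{9483}\right) = \frac{1}{\left(- \frac{4}{9} + 129\right) \left(1 + \left(- \frac{4}{9} + 129\right)\right) + 9248} \left(- \frac{1}{9483}\right) = \frac{1}{\frac{1157 \left(1 + \frac{1157}{9}\right)}{9} + 9248} \left(- \frac{1}{9483}\right) = \frac{1}{\frac{1157}{9} \cdot \frac{1166}{9} + 9248} \left(- \frac{1}{9483}\right) = \frac{1}{\frac{1349062}{81} + 9248} \left(- \frac{1}{9483}\right) = \frac{1}{\frac{2098150}{81}} \left(- \frac{1}{9483}\right) = \frac{81}{2098150} \left(- \frac{1}{9483}\right) = - \frac{27}{6632252150}$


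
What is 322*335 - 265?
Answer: 107605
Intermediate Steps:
322*335 - 265 = 107870 - 265 = 107605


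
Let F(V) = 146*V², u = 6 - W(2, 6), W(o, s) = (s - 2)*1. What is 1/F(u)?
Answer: 1/584 ≈ 0.0017123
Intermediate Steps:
W(o, s) = -2 + s (W(o, s) = (-2 + s)*1 = -2 + s)
u = 2 (u = 6 - (-2 + 6) = 6 - 1*4 = 6 - 4 = 2)
1/F(u) = 1/(146*2²) = 1/(146*4) = 1/584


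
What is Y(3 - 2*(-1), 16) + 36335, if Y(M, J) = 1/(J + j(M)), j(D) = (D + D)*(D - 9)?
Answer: 872039/24 ≈ 36335.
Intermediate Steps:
j(D) = 2*D*(-9 + D) (j(D) = (2*D)*(-9 + D) = 2*D*(-9 + D))
Y(M, J) = 1/(J + 2*M*(-9 + M))
Y(3 - 2*(-1), 16) + 36335 = 1/(16 + 2*(3 - 2*(-1))*(-9 + (3 - 2*(-1)))) + 36335 = 1/(16 + 2*(3 + 2)*(-9 + (3 + 2))) + 36335 = 1/(16 + 2*5*(-9 + 5)) + 36335 = 1/(16 + 2*5*(-4)) + 36335 = 1/(16 - 40) + 36335 = 1/(-24) + 36335 = -1/24 + 36335 = 872039/24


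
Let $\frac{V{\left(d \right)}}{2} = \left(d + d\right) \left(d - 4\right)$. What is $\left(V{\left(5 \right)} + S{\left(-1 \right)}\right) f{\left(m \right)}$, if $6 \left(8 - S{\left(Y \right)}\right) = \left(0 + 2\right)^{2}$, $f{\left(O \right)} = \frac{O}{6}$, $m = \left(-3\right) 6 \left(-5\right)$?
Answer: $410$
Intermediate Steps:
$m = 90$ ($m = \left(-18\right) \left(-5\right) = 90$)
$f{\left(O \right)} = \frac{O}{6}$ ($f{\left(O \right)} = O \frac{1}{6} = \frac{O}{6}$)
$S{\left(Y \right)} = \frac{22}{3}$ ($S{\left(Y \right)} = 8 - \frac{\left(0 + 2\right)^{2}}{6} = 8 - \frac{2^{2}}{6} = 8 - \frac{2}{3} = \frac{22}{3}$)
$V{\left(d \right)} = 4 d \left(-4 + d\right)$ ($V{\left(d \right)} = 2 \left(d + d\right) \left(d - 4\right) = 2 \cdot 2 d \left(-4 + d\right) = 4 d \left(-4 + d\right)$)
$\left(V{\left(5 \right)} + S{\left(-1 \right)}\right) f{\left(m \right)} = \left(4 \cdot 5 \left(-4 + 5\right) + \frac{22}{3}\right) \frac{1}{6} \cdot 90 = \left(4 \cdot 5 \cdot 1 + \frac{22}{3}\right) 15 = \left(20 + \frac{22}{3}\right) 15 = \frac{82}{3} \cdot 15 = 410$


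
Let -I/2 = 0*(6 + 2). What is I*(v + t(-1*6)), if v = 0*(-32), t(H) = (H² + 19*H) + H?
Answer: 0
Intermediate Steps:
t(H) = H² + 20*H
v = 0
I = 0 (I = -0*(6 + 2) = -0*8 = -2*0 = 0)
I*(v + t(-1*6)) = 0*(0 + (-1*6)*(20 - 1*6)) = 0*(0 - 6*(20 - 6)) = 0*(0 - 6*14) = 0*(0 - 84) = 0*(-84) = 0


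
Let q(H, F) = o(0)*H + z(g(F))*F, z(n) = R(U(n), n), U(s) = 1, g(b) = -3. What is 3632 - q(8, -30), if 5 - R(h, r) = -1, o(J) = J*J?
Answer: 3812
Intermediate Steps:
o(J) = J²
R(h, r) = 6 (R(h, r) = 5 - 1*(-1) = 5 + 1 = 6)
z(n) = 6
q(H, F) = 6*F (q(H, F) = 0²*H + 6*F = 0*H + 6*F = 0 + 6*F = 6*F)
3632 - q(8, -30) = 3632 - 6*(-30) = 3632 - 1*(-180) = 3632 + 180 = 3812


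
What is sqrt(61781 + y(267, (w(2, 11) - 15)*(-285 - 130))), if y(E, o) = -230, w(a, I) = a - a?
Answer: 3*sqrt(6839) ≈ 248.09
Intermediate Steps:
w(a, I) = 0
sqrt(61781 + y(267, (w(2, 11) - 15)*(-285 - 130))) = sqrt(61781 - 230) = sqrt(61551) = 3*sqrt(6839)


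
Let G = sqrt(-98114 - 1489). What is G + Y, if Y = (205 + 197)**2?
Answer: 161604 + 3*I*sqrt(11067) ≈ 1.616e+5 + 315.6*I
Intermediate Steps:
G = 3*I*sqrt(11067) (G = sqrt(-99603) = 3*I*sqrt(11067) ≈ 315.6*I)
Y = 161604 (Y = 402**2 = 161604)
G + Y = 3*I*sqrt(11067) + 161604 = 161604 + 3*I*sqrt(11067)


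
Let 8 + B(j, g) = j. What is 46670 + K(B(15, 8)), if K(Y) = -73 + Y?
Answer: 46604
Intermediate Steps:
B(j, g) = -8 + j
46670 + K(B(15, 8)) = 46670 + (-73 + (-8 + 15)) = 46670 + (-73 + 7) = 46670 - 66 = 46604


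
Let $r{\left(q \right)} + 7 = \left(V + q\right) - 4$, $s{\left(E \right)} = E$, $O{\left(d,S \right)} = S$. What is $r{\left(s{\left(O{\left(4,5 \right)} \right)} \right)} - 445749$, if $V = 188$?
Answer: $-445567$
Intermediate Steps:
$r{\left(q \right)} = 177 + q$ ($r{\left(q \right)} = -7 + \left(\left(188 + q\right) - 4\right) = -7 + \left(184 + q\right) = 177 + q$)
$r{\left(s{\left(O{\left(4,5 \right)} \right)} \right)} - 445749 = \left(177 + 5\right) - 445749 = 182 - 445749 = -445567$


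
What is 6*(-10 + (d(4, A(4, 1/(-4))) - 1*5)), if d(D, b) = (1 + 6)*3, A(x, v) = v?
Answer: 36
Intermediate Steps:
d(D, b) = 21 (d(D, b) = 7*3 = 21)
6*(-10 + (d(4, A(4, 1/(-4))) - 1*5)) = 6*(-10 + (21 - 1*5)) = 6*(-10 + (21 - 5)) = 6*(-10 + 16) = 6*6 = 36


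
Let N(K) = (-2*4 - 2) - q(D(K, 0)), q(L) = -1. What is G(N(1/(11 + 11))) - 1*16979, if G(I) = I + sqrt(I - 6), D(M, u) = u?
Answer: -16988 + I*sqrt(15) ≈ -16988.0 + 3.873*I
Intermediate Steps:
N(K) = -9 (N(K) = (-2*4 - 2) - 1*(-1) = (-8 - 2) + 1 = -10 + 1 = -9)
G(I) = I + sqrt(-6 + I)
G(N(1/(11 + 11))) - 1*16979 = (-9 + sqrt(-6 - 9)) - 1*16979 = (-9 + sqrt(-15)) - 16979 = (-9 + I*sqrt(15)) - 16979 = -16988 + I*sqrt(15)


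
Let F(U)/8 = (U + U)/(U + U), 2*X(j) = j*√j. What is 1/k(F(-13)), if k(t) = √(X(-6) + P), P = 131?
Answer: (131 - 3*I*√6)^(-½) ≈ 0.087268 + 0.0024457*I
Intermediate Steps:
X(j) = j^(3/2)/2 (X(j) = (j*√j)/2 = j^(3/2)/2)
F(U) = 8 (F(U) = 8*((U + U)/(U + U)) = 8*((2*U)/((2*U))) = 8*((2*U)*(1/(2*U))) = 8*1 = 8)
k(t) = √(131 - 3*I*√6) (k(t) = √((-6)^(3/2)/2 + 131) = √((-6*I*√6)/2 + 131) = √(-3*I*√6 + 131) = √(131 - 3*I*√6))
1/k(F(-13)) = 1/(√(131 - 3*I*√6)) = (131 - 3*I*√6)^(-½)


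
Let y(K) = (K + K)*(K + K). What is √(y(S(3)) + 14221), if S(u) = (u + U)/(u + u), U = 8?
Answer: √128110/3 ≈ 119.31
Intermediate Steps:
S(u) = (8 + u)/(2*u) (S(u) = (u + 8)/(u + u) = (8 + u)/((2*u)) = (8 + u)*(1/(2*u)) = (8 + u)/(2*u))
y(K) = 4*K² (y(K) = (2*K)*(2*K) = 4*K²)
√(y(S(3)) + 14221) = √(4*((½)*(8 + 3)/3)² + 14221) = √(4*((½)*(⅓)*11)² + 14221) = √(4*(11/6)² + 14221) = √(4*(121/36) + 14221) = √(121/9 + 14221) = √(128110/9) = √128110/3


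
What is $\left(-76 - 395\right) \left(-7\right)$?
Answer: $3297$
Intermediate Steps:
$\left(-76 - 395\right) \left(-7\right) = \left(-471\right) \left(-7\right) = 3297$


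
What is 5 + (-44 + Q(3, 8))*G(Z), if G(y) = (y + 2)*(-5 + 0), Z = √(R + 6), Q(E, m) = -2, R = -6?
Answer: 465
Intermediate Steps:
Z = 0 (Z = √(-6 + 6) = √0 = 0)
G(y) = -10 - 5*y (G(y) = (2 + y)*(-5) = -10 - 5*y)
5 + (-44 + Q(3, 8))*G(Z) = 5 + (-44 - 2)*(-10 - 5*0) = 5 - 46*(-10 + 0) = 5 - 46*(-10) = 5 + 460 = 465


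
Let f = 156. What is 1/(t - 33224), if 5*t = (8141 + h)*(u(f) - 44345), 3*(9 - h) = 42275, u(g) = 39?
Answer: 3/157851218 ≈ 1.9005e-8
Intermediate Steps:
h = -42248/3 (h = 9 - ⅓*42275 = 9 - 42275/3 = -42248/3 ≈ -14083.)
t = 157950890/3 (t = ((8141 - 42248/3)*(39 - 44345))/5 = (-17825/3*(-44306))/5 = (⅕)*(789754450/3) = 157950890/3 ≈ 5.2650e+7)
1/(t - 33224) = 1/(157950890/3 - 33224) = 1/(157851218/3) = 3/157851218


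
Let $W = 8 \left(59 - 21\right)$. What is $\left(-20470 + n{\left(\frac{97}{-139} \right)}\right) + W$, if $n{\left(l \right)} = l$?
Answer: $- \frac{2803171}{139} \approx -20167.0$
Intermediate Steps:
$W = 304$ ($W = 8 \cdot 38 = 304$)
$\left(-20470 + n{\left(\frac{97}{-139} \right)}\right) + W = \left(-20470 + \frac{97}{-139}\right) + 304 = \left(-20470 + 97 \left(- \frac{1}{139}\right)\right) + 304 = \left(-20470 - \frac{97}{139}\right) + 304 = - \frac{2845427}{139} + 304 = - \frac{2803171}{139}$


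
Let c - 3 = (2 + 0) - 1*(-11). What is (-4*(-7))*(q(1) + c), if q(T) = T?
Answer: 476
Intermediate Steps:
c = 16 (c = 3 + ((2 + 0) - 1*(-11)) = 3 + (2 + 11) = 3 + 13 = 16)
(-4*(-7))*(q(1) + c) = (-4*(-7))*(1 + 16) = 28*17 = 476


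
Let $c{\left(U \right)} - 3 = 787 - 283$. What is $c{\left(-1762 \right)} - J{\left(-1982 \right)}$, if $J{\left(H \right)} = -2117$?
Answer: $2624$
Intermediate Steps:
$c{\left(U \right)} = 507$ ($c{\left(U \right)} = 3 + \left(787 - 283\right) = 3 + 504 = 507$)
$c{\left(-1762 \right)} - J{\left(-1982 \right)} = 507 - -2117 = 507 + 2117 = 2624$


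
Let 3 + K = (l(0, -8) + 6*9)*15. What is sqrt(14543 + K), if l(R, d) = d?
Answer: sqrt(15230) ≈ 123.41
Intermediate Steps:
K = 687 (K = -3 + (-8 + 6*9)*15 = -3 + (-8 + 54)*15 = -3 + 46*15 = -3 + 690 = 687)
sqrt(14543 + K) = sqrt(14543 + 687) = sqrt(15230)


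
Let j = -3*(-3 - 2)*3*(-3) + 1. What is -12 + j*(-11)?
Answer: 1462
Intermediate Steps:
j = -134 (j = -(-15)*3*(-3) + 1 = -3*(-15)*(-3) + 1 = 45*(-3) + 1 = -135 + 1 = -134)
-12 + j*(-11) = -12 - 134*(-11) = -12 + 1474 = 1462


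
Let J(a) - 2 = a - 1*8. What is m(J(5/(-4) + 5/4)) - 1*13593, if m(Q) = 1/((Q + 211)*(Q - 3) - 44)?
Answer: -25677178/1889 ≈ -13593.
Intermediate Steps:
J(a) = -6 + a (J(a) = 2 + (a - 1*8) = 2 + (a - 8) = 2 + (-8 + a) = -6 + a)
m(Q) = 1/(-44 + (-3 + Q)*(211 + Q)) (m(Q) = 1/((211 + Q)*(-3 + Q) - 44) = 1/((-3 + Q)*(211 + Q) - 44) = 1/(-44 + (-3 + Q)*(211 + Q)))
m(J(5/(-4) + 5/4)) - 1*13593 = 1/(-677 + (-6 + (5/(-4) + 5/4))**2 + 208*(-6 + (5/(-4) + 5/4))) - 1*13593 = 1/(-677 + (-6 + (5*(-1/4) + 5*(1/4)))**2 + 208*(-6 + (5*(-1/4) + 5*(1/4)))) - 13593 = 1/(-677 + (-6 + (-5/4 + 5/4))**2 + 208*(-6 + (-5/4 + 5/4))) - 13593 = 1/(-677 + (-6 + 0)**2 + 208*(-6 + 0)) - 13593 = 1/(-677 + (-6)**2 + 208*(-6)) - 13593 = 1/(-677 + 36 - 1248) - 13593 = 1/(-1889) - 13593 = -1/1889 - 13593 = -25677178/1889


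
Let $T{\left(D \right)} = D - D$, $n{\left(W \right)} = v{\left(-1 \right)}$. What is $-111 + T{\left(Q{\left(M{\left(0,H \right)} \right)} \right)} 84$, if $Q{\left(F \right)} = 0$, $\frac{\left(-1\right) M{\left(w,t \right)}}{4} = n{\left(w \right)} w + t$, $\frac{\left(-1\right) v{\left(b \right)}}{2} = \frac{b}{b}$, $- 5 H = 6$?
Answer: $-111$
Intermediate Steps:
$H = - \frac{6}{5}$ ($H = \left(- \frac{1}{5}\right) 6 = - \frac{6}{5} \approx -1.2$)
$v{\left(b \right)} = -2$ ($v{\left(b \right)} = - 2 \frac{b}{b} = \left(-2\right) 1 = -2$)
$n{\left(W \right)} = -2$
$M{\left(w,t \right)} = - 4 t + 8 w$ ($M{\left(w,t \right)} = - 4 \left(- 2 w + t\right) = - 4 \left(t - 2 w\right) = - 4 t + 8 w$)
$T{\left(D \right)} = 0$
$-111 + T{\left(Q{\left(M{\left(0,H \right)} \right)} \right)} 84 = -111 + 0 \cdot 84 = -111 + 0 = -111$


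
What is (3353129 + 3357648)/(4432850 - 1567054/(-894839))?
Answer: 6005064979903/3966688628204 ≈ 1.5139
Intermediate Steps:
(3353129 + 3357648)/(4432850 - 1567054/(-894839)) = 6710777/(4432850 - 1567054*(-1/894839)) = 6710777/(4432850 + 1567054/894839) = 6710777/(3966688628204/894839) = 6710777*(894839/3966688628204) = 6005064979903/3966688628204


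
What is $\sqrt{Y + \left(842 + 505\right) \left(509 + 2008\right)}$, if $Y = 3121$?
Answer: $52 \sqrt{1255} \approx 1842.2$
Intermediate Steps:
$\sqrt{Y + \left(842 + 505\right) \left(509 + 2008\right)} = \sqrt{3121 + \left(842 + 505\right) \left(509 + 2008\right)} = \sqrt{3121 + 1347 \cdot 2517} = \sqrt{3121 + 3390399} = \sqrt{3393520} = 52 \sqrt{1255}$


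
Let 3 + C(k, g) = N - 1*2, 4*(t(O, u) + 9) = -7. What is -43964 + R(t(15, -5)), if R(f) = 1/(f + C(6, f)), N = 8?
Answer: -1362888/31 ≈ -43964.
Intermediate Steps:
t(O, u) = -43/4 (t(O, u) = -9 + (¼)*(-7) = -9 - 7/4 = -43/4)
C(k, g) = 3 (C(k, g) = -3 + (8 - 1*2) = -3 + (8 - 2) = -3 + 6 = 3)
R(f) = 1/(3 + f) (R(f) = 1/(f + 3) = 1/(3 + f))
-43964 + R(t(15, -5)) = -43964 + 1/(3 - 43/4) = -43964 + 1/(-31/4) = -43964 - 4/31 = -1362888/31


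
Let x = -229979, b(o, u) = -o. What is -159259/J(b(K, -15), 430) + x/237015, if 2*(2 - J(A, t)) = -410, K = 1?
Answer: -182581534/237015 ≈ -770.34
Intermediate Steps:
J(A, t) = 207 (J(A, t) = 2 - ½*(-410) = 2 + 205 = 207)
-159259/J(b(K, -15), 430) + x/237015 = -159259/207 - 229979/237015 = -182581534/237015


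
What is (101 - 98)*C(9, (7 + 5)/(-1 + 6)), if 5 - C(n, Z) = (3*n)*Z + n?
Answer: -1032/5 ≈ -206.40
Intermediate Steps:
C(n, Z) = 5 - n - 3*Z*n (C(n, Z) = 5 - ((3*n)*Z + n) = 5 - (3*Z*n + n) = 5 - (n + 3*Z*n) = 5 + (-n - 3*Z*n) = 5 - n - 3*Z*n)
(101 - 98)*C(9, (7 + 5)/(-1 + 6)) = (101 - 98)*(5 - 1*9 - 3*(7 + 5)/(-1 + 6)*9) = 3*(5 - 9 - 3*12/5*9) = 3*(5 - 9 - 324/5) = 3*(-344/5) = -1032/5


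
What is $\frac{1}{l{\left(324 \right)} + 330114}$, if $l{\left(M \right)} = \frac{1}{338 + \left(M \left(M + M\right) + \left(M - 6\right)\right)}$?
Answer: $\frac{210608}{69524649313} \approx 3.0293 \cdot 10^{-6}$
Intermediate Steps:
$l{\left(M \right)} = \frac{1}{332 + M + 2 M^{2}}$ ($l{\left(M \right)} = \frac{1}{338 + \left(M 2 M + \left(-6 + M\right)\right)} = \frac{1}{338 + \left(2 M^{2} + \left(-6 + M\right)\right)} = \frac{1}{338 + \left(-6 + M + 2 M^{2}\right)} = \frac{1}{332 + M + 2 M^{2}}$)
$\frac{1}{l{\left(324 \right)} + 330114} = \frac{1}{\frac{1}{332 + 324 + 2 \cdot 324^{2}} + 330114} = \frac{1}{\frac{1}{332 + 324 + 2 \cdot 104976} + 330114} = \frac{1}{\frac{1}{332 + 324 + 209952} + 330114} = \frac{1}{\frac{1}{210608} + 330114} = \frac{1}{\frac{69524649313}{210608}} = \frac{210608}{69524649313}$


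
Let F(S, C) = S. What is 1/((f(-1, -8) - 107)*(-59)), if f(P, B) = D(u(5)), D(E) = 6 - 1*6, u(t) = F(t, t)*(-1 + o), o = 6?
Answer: 1/6313 ≈ 0.00015840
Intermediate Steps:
u(t) = 5*t (u(t) = t*(-1 + 6) = t*5 = 5*t)
D(E) = 0 (D(E) = 6 - 6 = 0)
f(P, B) = 0
1/((f(-1, -8) - 107)*(-59)) = 1/((0 - 107)*(-59)) = 1/(-107*(-59)) = 1/6313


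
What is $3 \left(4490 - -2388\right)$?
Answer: $20634$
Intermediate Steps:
$3 \left(4490 - -2388\right) = 3 \left(4490 + 2388\right) = 3 \cdot 6878 = 20634$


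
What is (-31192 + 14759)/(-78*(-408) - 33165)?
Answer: 16433/1341 ≈ 12.254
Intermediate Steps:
(-31192 + 14759)/(-78*(-408) - 33165) = -16433/(31824 - 33165) = -16433/(-1341) = -16433*(-1/1341) = 16433/1341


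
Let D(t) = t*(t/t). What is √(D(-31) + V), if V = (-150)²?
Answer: √22469 ≈ 149.90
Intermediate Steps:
D(t) = t (D(t) = t*1 = t)
V = 22500
√(D(-31) + V) = √(-31 + 22500) = √22469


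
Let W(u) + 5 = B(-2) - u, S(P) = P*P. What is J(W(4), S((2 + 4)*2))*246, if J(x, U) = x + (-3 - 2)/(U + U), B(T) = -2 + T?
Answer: -153709/48 ≈ -3202.3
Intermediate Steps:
S(P) = P**2
W(u) = -9 - u (W(u) = -5 + ((-2 - 2) - u) = -5 + (-4 - u) = -9 - u)
J(x, U) = x - 5/(2*U) (J(x, U) = x - 5*1/(2*U) = x - 5/(2*U))
J(W(4), S((2 + 4)*2))*246 = ((-9 - 1*4) - 5*1/(4*(2 + 4)**2)/2)*246 = ((-9 - 4) - 5/(2*((6*2)**2)))*246 = (-13 - 5/(2*(12**2)))*246 = (-13 - 5/2/144)*246 = (-13 - 5/2*1/144)*246 = (-13 - 5/288)*246 = -3749/288*246 = -153709/48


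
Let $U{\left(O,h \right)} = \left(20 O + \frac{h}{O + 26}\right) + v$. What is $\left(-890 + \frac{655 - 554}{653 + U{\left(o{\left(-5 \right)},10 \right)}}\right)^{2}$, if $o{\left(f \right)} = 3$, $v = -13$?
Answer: $\frac{326632280766841}{412496100} \approx 7.9184 \cdot 10^{5}$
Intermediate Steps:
$U{\left(O,h \right)} = -13 + 20 O + \frac{h}{26 + O}$ ($U{\left(O,h \right)} = \left(20 O + \frac{h}{O + 26}\right) - 13 = \left(20 O + \frac{h}{26 + O}\right) - 13 = -13 + 20 O + \frac{h}{26 + O}$)
$\left(-890 + \frac{655 - 554}{653 + U{\left(o{\left(-5 \right)},10 \right)}}\right)^{2} = \left(-890 + \frac{655 - 554}{653 + \frac{-338 + 10 + 20 \cdot 3^{2} + 507 \cdot 3}{26 + 3}}\right)^{2} = \left(-890 + \frac{101}{653 + \frac{-338 + 10 + 20 \cdot 9 + 1521}{29}}\right)^{2} = \left(-890 + \frac{101}{653 + \frac{-338 + 10 + 180 + 1521}{29}}\right)^{2} = \left(-890 + \frac{101}{653 + \frac{1}{29} \cdot 1373}\right)^{2} = \left(-890 + \frac{101}{653 + \frac{1373}{29}}\right)^{2} = \left(-890 + \frac{101}{\frac{20310}{29}}\right)^{2} = \left(-890 + 101 \cdot \frac{29}{20310}\right)^{2} = \left(-890 + \frac{2929}{20310}\right)^{2} = \left(- \frac{18072971}{20310}\right)^{2} = \frac{326632280766841}{412496100}$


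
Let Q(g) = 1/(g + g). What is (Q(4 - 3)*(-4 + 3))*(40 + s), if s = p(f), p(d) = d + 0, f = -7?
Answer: -33/2 ≈ -16.500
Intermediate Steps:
p(d) = d
Q(g) = 1/(2*g)
s = -7
(Q(4 - 3)*(-4 + 3))*(40 + s) = ((1/(2*(4 - 3)))*(-4 + 3))*(40 - 7) = (((1/2)/1)*(-1))*33 = (((1/2)*1)*(-1))*33 = ((1/2)*(-1))*33 = -1/2*33 = -33/2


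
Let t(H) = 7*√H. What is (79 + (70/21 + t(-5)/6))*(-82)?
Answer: -20254/3 - 287*I*√5/3 ≈ -6751.3 - 213.92*I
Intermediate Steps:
(79 + (70/21 + t(-5)/6))*(-82) = (79 + (70/21 + (7*√(-5))/6))*(-82) = (79 + (70*(1/21) + (7*(I*√5))*(⅙)))*(-82) = (79 + (10/3 + (7*I*√5)*(⅙)))*(-82) = (79 + (10/3 + 7*I*√5/6))*(-82) = (247/3 + 7*I*√5/6)*(-82) = -20254/3 - 287*I*√5/3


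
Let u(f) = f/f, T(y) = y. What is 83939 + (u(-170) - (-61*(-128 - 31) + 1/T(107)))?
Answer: 7943786/107 ≈ 74241.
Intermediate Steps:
u(f) = 1
83939 + (u(-170) - (-61*(-128 - 31) + 1/T(107))) = 83939 + (1 - (-61*(-128 - 31) + 1/107)) = 83939 + (1 - (-61*(-159) + 1/107)) = 83939 + (1 - (9699 + 1/107)) = 83939 + (1 - 1*1037794/107) = 83939 + (1 - 1037794/107) = 83939 - 1037687/107 = 7943786/107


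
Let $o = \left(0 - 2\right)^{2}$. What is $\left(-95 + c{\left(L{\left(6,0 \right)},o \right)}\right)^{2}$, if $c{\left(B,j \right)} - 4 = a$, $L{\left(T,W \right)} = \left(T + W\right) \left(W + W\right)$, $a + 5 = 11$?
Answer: $7225$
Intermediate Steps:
$a = 6$ ($a = -5 + 11 = 6$)
$o = 4$ ($o = \left(-2\right)^{2} = 4$)
$L{\left(T,W \right)} = 2 W \left(T + W\right)$ ($L{\left(T,W \right)} = \left(T + W\right) 2 W = 2 W \left(T + W\right)$)
$c{\left(B,j \right)} = 10$ ($c{\left(B,j \right)} = 4 + 6 = 10$)
$\left(-95 + c{\left(L{\left(6,0 \right)},o \right)}\right)^{2} = \left(-95 + 10\right)^{2} = \left(-85\right)^{2} = 7225$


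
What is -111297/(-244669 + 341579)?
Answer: -111297/96910 ≈ -1.1485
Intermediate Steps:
-111297/(-244669 + 341579) = -111297/96910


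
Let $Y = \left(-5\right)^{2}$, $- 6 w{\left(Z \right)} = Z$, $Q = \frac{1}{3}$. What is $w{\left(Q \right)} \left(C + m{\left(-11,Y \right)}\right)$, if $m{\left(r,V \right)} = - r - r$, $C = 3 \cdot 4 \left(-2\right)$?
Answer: $\frac{1}{9} \approx 0.11111$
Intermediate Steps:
$Q = \frac{1}{3} \approx 0.33333$
$w{\left(Z \right)} = - \frac{Z}{6}$
$C = -24$ ($C = 12 \left(-2\right) = -24$)
$Y = 25$
$m{\left(r,V \right)} = - 2 r$
$w{\left(Q \right)} \left(C + m{\left(-11,Y \right)}\right) = \left(- \frac{1}{6}\right) \frac{1}{3} \left(-24 - -22\right) = - \frac{-24 + 22}{18} = \left(- \frac{1}{18}\right) \left(-2\right) = \frac{1}{9}$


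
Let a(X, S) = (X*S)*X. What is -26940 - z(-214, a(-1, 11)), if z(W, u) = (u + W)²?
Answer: -68149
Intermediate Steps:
a(X, S) = S*X² (a(X, S) = (S*X)*X = S*X²)
z(W, u) = (W + u)²
-26940 - z(-214, a(-1, 11)) = -26940 - (-214 + 11*(-1)²)² = -26940 - (-214 + 11*1)² = -26940 - (-214 + 11)² = -26940 - 1*(-203)² = -26940 - 1*41209 = -26940 - 41209 = -68149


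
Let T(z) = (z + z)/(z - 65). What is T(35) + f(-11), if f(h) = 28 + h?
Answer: 44/3 ≈ 14.667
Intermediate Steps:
T(z) = 2*z/(-65 + z) (T(z) = (2*z)/(-65 + z) = 2*z/(-65 + z))
T(35) + f(-11) = 2*35/(-65 + 35) + (28 - 11) = 2*35/(-30) + 17 = 2*35*(-1/30) + 17 = -7/3 + 17 = 44/3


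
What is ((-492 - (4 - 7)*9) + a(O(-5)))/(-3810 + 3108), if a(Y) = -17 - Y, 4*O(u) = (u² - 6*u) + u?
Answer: 989/1404 ≈ 0.70442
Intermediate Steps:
O(u) = -5*u/4 + u²/4 (O(u) = ((u² - 6*u) + u)/4 = (u² - 5*u)/4 = -5*u/4 + u²/4)
((-492 - (4 - 7)*9) + a(O(-5)))/(-3810 + 3108) = ((-492 - (4 - 7)*9) + (-17 - (-5)*(-5 - 5)/4))/(-3810 + 3108) = ((-492 - (-3)*9) + (-17 - (-5)*(-10)/4))/(-702) = ((-492 - 1*(-27)) + (-17 - 1*25/2))*(-1/702) = ((-492 + 27) + (-17 - 25/2))*(-1/702) = (-465 - 59/2)*(-1/702) = -989/2*(-1/702) = 989/1404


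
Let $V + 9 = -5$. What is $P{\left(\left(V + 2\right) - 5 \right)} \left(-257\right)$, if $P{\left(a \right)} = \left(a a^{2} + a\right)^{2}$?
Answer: $-6246359300$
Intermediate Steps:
$V = -14$ ($V = -9 - 5 = -14$)
$P{\left(a \right)} = \left(a + a^{3}\right)^{2}$ ($P{\left(a \right)} = \left(a^{3} + a\right)^{2} = \left(a + a^{3}\right)^{2}$)
$P{\left(\left(V + 2\right) - 5 \right)} \left(-257\right) = \left(\left(-14 + 2\right) - 5\right)^{2} \left(1 + \left(\left(-14 + 2\right) - 5\right)^{2}\right)^{2} \left(-257\right) = \left(-12 - 5\right)^{2} \left(1 + \left(-12 - 5\right)^{2}\right)^{2} \left(-257\right) = \left(-17\right)^{2} \left(1 + \left(-17\right)^{2}\right)^{2} \left(-257\right) = 289 \left(1 + 289\right)^{2} \left(-257\right) = 289 \cdot 290^{2} \left(-257\right) = 289 \cdot 84100 \left(-257\right) = 24304900 \left(-257\right) = -6246359300$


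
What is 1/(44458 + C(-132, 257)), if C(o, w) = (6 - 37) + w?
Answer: 1/44684 ≈ 2.2379e-5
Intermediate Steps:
C(o, w) = -31 + w
1/(44458 + C(-132, 257)) = 1/(44458 + (-31 + 257)) = 1/(44458 + 226) = 1/44684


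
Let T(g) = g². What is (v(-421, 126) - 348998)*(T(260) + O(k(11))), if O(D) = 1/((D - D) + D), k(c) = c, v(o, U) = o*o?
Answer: -127718676957/11 ≈ -1.1611e+10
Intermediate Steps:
v(o, U) = o²
O(D) = 1/D (O(D) = 1/(0 + D) = 1/D)
(v(-421, 126) - 348998)*(T(260) + O(k(11))) = ((-421)² - 348998)*(260² + 1/11) = (177241 - 348998)*(67600 + 1/11) = -171757*743601/11 = -127718676957/11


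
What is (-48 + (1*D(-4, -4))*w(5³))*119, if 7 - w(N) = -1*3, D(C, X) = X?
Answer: -10472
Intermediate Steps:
w(N) = 10 (w(N) = 7 - (-1)*3 = 7 - 1*(-3) = 7 + 3 = 10)
(-48 + (1*D(-4, -4))*w(5³))*119 = (-48 + (1*(-4))*10)*119 = (-48 - 4*10)*119 = (-48 - 40)*119 = -88*119 = -10472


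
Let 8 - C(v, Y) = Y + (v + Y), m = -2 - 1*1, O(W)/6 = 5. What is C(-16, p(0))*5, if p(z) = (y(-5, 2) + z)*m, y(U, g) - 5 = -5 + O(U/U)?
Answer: 1020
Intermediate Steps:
O(W) = 30 (O(W) = 6*5 = 30)
m = -3 (m = -2 - 1 = -3)
y(U, g) = 30 (y(U, g) = 5 + (-5 + 30) = 5 + 25 = 30)
p(z) = -90 - 3*z (p(z) = (30 + z)*(-3) = -90 - 3*z)
C(v, Y) = 8 - v - 2*Y (C(v, Y) = 8 - (Y + (v + Y)) = 8 - (Y + (Y + v)) = 8 - (v + 2*Y) = 8 + (-v - 2*Y) = 8 - v - 2*Y)
C(-16, p(0))*5 = (8 - 1*(-16) - 2*(-90 - 3*0))*5 = (8 + 16 - 2*(-90 + 0))*5 = (8 + 16 - 2*(-90))*5 = (8 + 16 + 180)*5 = 204*5 = 1020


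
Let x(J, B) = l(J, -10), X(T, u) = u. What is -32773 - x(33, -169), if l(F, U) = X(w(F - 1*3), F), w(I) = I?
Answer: -32806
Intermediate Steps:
l(F, U) = F
x(J, B) = J
-32773 - x(33, -169) = -32773 - 1*33 = -32773 - 33 = -32806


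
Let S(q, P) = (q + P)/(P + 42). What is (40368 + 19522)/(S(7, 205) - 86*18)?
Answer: -7396415/191072 ≈ -38.710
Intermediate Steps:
S(q, P) = (P + q)/(42 + P)
(40368 + 19522)/(S(7, 205) - 86*18) = (40368 + 19522)/((205 + 7)/(42 + 205) - 86*18) = 59890/(212/247 - 1548) = 59890/(-382144/247) = 59890*(-247/382144) = -7396415/191072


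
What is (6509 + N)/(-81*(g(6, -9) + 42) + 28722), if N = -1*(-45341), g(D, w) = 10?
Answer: 5185/2451 ≈ 2.1155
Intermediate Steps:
N = 45341
(6509 + N)/(-81*(g(6, -9) + 42) + 28722) = (6509 + 45341)/(-81*(10 + 42) + 28722) = 51850/(-81*52 + 28722) = 51850/(-4212 + 28722) = 51850/24510 = 51850*(1/24510) = 5185/2451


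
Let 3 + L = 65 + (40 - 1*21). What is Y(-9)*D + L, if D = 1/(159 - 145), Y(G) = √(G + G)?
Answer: 81 + 3*I*√2/14 ≈ 81.0 + 0.30305*I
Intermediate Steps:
Y(G) = √2*√G (Y(G) = √(2*G) = √2*√G)
L = 81 (L = -3 + (65 + (40 - 1*21)) = -3 + (65 + (40 - 21)) = -3 + (65 + 19) = -3 + 84 = 81)
D = 1/14 ≈ 0.071429
Y(-9)*D + L = (√2*√(-9))*(1/14) + 81 = (√2*(3*I))*(1/14) + 81 = (3*I*√2)*(1/14) + 81 = 3*I*√2/14 + 81 = 81 + 3*I*√2/14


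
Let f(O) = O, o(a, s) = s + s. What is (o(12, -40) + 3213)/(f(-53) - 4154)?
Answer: -3133/4207 ≈ -0.74471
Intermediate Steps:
o(a, s) = 2*s
(o(12, -40) + 3213)/(f(-53) - 4154) = (2*(-40) + 3213)/(-53 - 4154) = (-80 + 3213)/(-4207) = 3133*(-1/4207) = -3133/4207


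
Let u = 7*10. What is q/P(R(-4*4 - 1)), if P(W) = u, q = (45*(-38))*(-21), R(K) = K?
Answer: 513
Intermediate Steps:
u = 70
q = 35910 (q = -1710*(-21) = 35910)
P(W) = 70
q/P(R(-4*4 - 1)) = 35910/70 = 35910*(1/70) = 513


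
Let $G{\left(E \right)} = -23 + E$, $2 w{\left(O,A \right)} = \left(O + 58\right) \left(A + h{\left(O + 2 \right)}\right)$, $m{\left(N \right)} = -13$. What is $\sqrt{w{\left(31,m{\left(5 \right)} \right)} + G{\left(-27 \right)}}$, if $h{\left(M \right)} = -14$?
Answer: $\frac{i \sqrt{5006}}{2} \approx 35.377 i$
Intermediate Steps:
$w{\left(O,A \right)} = \frac{\left(-14 + A\right) \left(58 + O\right)}{2}$ ($w{\left(O,A \right)} = \frac{\left(O + 58\right) \left(A - 14\right)}{2} = \frac{\left(58 + O\right) \left(-14 + A\right)}{2} = \frac{\left(-14 + A\right) \left(58 + O\right)}{2}$)
$\sqrt{w{\left(31,m{\left(5 \right)} \right)} + G{\left(-27 \right)}} = \sqrt{\left(-406 - 217 + 29 \left(-13\right) + \frac{1}{2} \left(-13\right) 31\right) - 50} = \sqrt{\left(-406 - 217 - 377 - \frac{403}{2}\right) - 50} = \sqrt{- \frac{2403}{2} - 50} = \sqrt{- \frac{2503}{2}} = \frac{i \sqrt{5006}}{2}$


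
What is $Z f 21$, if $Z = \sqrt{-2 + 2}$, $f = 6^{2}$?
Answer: $0$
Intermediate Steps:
$f = 36$
$Z = 0$ ($Z = \sqrt{0} = 0$)
$Z f 21 = 0 \cdot 36 \cdot 21 = 0 \cdot 21 = 0$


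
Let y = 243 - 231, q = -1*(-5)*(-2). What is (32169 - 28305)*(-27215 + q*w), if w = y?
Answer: -105622440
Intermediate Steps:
q = -10 (q = 5*(-2) = -10)
y = 12
w = 12
(32169 - 28305)*(-27215 + q*w) = (32169 - 28305)*(-27215 - 10*12) = 3864*(-27215 - 120) = 3864*(-27335) = -105622440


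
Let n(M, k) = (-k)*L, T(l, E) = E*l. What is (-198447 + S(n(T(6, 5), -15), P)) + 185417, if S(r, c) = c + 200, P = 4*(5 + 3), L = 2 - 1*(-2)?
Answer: -12798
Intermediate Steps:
L = 4 (L = 2 + 2 = 4)
P = 32 (P = 4*8 = 32)
n(M, k) = -4*k (n(M, k) = -k*4 = -4*k)
S(r, c) = 200 + c
(-198447 + S(n(T(6, 5), -15), P)) + 185417 = (-198447 + (200 + 32)) + 185417 = (-198447 + 232) + 185417 = -198215 + 185417 = -12798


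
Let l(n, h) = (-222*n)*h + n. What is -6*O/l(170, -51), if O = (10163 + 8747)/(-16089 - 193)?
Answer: 5673/1567069231 ≈ 3.6201e-6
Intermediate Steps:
l(n, h) = n - 222*h*n (l(n, h) = -222*h*n + n = n - 222*h*n)
O = -9455/8141 (O = 18910/(-16282) = 18910*(-1/16282) = -9455/8141 ≈ -1.1614)
-6*O/l(170, -51) = -(-56730)/(8141*(170*(1 - 222*(-51)))) = -(-56730)/(8141*(170*(1 + 11322))) = -(-56730)/(8141*(170*11323)) = -(-56730)/(8141*1924910) = -6*(-1891/3134138462) = 5673/1567069231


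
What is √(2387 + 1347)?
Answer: √3734 ≈ 61.106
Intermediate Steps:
√(2387 + 1347) = √3734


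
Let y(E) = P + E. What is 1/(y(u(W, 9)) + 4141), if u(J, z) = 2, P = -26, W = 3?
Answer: 1/4117 ≈ 0.00024290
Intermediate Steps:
y(E) = -26 + E
1/(y(u(W, 9)) + 4141) = 1/((-26 + 2) + 4141) = 1/(-24 + 4141) = 1/4117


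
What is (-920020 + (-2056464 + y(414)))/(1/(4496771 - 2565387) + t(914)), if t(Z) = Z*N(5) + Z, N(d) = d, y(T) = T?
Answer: -5747933980880/10591709857 ≈ -542.68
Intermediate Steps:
t(Z) = 6*Z (t(Z) = Z*5 + Z = 5*Z + Z = 6*Z)
(-920020 + (-2056464 + y(414)))/(1/(4496771 - 2565387) + t(914)) = (-920020 + (-2056464 + 414))/(1/(4496771 - 2565387) + 6*914) = (-920020 - 2056050)/(1/1931384 + 5484) = -2976070/(1/1931384 + 5484) = -2976070/10591709857/1931384 = -2976070*1931384/10591709857 = -5747933980880/10591709857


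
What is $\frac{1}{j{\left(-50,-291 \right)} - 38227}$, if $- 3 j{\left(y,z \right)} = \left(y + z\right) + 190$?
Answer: $- \frac{3}{114530} \approx -2.6194 \cdot 10^{-5}$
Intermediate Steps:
$j{\left(y,z \right)} = - \frac{190}{3} - \frac{y}{3} - \frac{z}{3}$ ($j{\left(y,z \right)} = - \frac{\left(y + z\right) + 190}{3} = - \frac{190 + y + z}{3} = - \frac{190}{3} - \frac{y}{3} - \frac{z}{3}$)
$\frac{1}{j{\left(-50,-291 \right)} - 38227} = \frac{1}{\left(- \frac{190}{3} - - \frac{50}{3} - -97\right) - 38227} = \frac{1}{\left(- \frac{190}{3} + \frac{50}{3} + 97\right) - 38227} = \frac{1}{\frac{151}{3} - 38227} = \frac{1}{- \frac{114530}{3}} = - \frac{3}{114530}$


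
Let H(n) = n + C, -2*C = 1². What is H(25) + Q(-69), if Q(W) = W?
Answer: -89/2 ≈ -44.500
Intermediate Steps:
C = -½ (C = -½*1² = -½*1 = -½ ≈ -0.50000)
H(n) = -½ + n (H(n) = n - ½ = -½ + n)
H(25) + Q(-69) = (-½ + 25) - 69 = 49/2 - 69 = -89/2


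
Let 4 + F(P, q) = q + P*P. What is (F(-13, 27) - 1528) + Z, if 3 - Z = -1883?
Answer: 550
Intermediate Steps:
Z = 1886 (Z = 3 - 1*(-1883) = 3 + 1883 = 1886)
F(P, q) = -4 + q + P² (F(P, q) = -4 + (q + P*P) = -4 + (q + P²) = -4 + q + P²)
(F(-13, 27) - 1528) + Z = ((-4 + 27 + (-13)²) - 1528) + 1886 = ((-4 + 27 + 169) - 1528) + 1886 = (192 - 1528) + 1886 = -1336 + 1886 = 550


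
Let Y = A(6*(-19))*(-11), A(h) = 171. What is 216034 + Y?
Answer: 214153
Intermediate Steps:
Y = -1881 (Y = 171*(-11) = -1881)
216034 + Y = 216034 - 1881 = 214153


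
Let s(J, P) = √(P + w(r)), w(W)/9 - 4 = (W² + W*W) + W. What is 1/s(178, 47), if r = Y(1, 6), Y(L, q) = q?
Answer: √785/785 ≈ 0.035691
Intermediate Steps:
r = 6
w(W) = 36 + 9*W + 18*W² (w(W) = 36 + 9*((W² + W*W) + W) = 36 + 9*((W² + W²) + W) = 36 + 9*(2*W² + W) = 36 + 9*(W + 2*W²) = 36 + (9*W + 18*W²) = 36 + 9*W + 18*W²)
s(J, P) = √(738 + P) (s(J, P) = √(P + (36 + 9*6 + 18*6²)) = √(P + (36 + 54 + 18*36)) = √(P + (36 + 54 + 648)) = √(P + 738) = √(738 + P))
1/s(178, 47) = 1/(√(738 + 47)) = 1/(√785) = √785/785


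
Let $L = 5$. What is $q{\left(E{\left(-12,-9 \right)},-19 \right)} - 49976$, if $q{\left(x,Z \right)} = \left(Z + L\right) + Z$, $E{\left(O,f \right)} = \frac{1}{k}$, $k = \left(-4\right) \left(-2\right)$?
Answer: $-50009$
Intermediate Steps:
$k = 8$
$E{\left(O,f \right)} = \frac{1}{8}$
$q{\left(x,Z \right)} = 5 + 2 Z$ ($q{\left(x,Z \right)} = \left(Z + 5\right) + Z = \left(5 + Z\right) + Z = 5 + 2 Z$)
$q{\left(E{\left(-12,-9 \right)},-19 \right)} - 49976 = \left(5 + 2 \left(-19\right)\right) - 49976 = \left(5 - 38\right) - 49976 = -33 - 49976 = -50009$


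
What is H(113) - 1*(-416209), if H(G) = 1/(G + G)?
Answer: 94063235/226 ≈ 4.1621e+5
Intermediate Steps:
H(G) = 1/(2*G)
H(113) - 1*(-416209) = (½)/113 - 1*(-416209) = (½)*(1/113) + 416209 = 1/226 + 416209 = 94063235/226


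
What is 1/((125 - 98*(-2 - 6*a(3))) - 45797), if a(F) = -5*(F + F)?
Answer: -1/63116 ≈ -1.5844e-5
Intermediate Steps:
a(F) = -10*F
1/((125 - 98*(-2 - 6*a(3))) - 45797) = 1/((125 - 98*(-2 - (-60)*3)) - 45797) = 1/((125 - 98*(-2 - 6*(-30))) - 45797) = 1/((125 - 98*(-2 + 180)) - 45797) = 1/((125 - 98*178) - 45797) = 1/((125 - 17444) - 45797) = 1/(-17319 - 45797) = 1/(-63116) = -1/63116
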